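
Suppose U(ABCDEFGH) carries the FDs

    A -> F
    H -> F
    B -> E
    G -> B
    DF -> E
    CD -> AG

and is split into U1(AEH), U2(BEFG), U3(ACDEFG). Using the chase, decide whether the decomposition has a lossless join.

Chase test. Columns are ABCDEFGH; row i has aⱼ where attribute j ∈ Ui, else bᵢⱼ.
Initial tableau (one row per fragment):
  row 1: a1 b12 b13 b14 a5 b16 b17 a8
  row 2: b21 a2 b23 b24 a5 a6 a7 b28
  row 3: a1 b32 a3 a4 a5 a6 a7 b38
Rows 1 and 3 agree on A; apply A→F and equate their F entries.
Rows 2 and 3 agree on G; apply G→B and equate their B entries.
No row becomes fully distinguished — the join is lossy.

No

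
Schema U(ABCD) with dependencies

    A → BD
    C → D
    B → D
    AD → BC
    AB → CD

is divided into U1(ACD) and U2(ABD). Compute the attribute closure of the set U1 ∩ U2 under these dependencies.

U1 ∩ U2 = {AD}.
A → BD applies, adding B
AD → BC applies, adding C
Closure: {ABCD}.

ABCD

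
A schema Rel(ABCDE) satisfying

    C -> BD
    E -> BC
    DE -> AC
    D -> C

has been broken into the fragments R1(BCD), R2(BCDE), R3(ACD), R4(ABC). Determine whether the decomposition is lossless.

Chase test. Columns are ABCDE; row i has aⱼ where attribute j ∈ Ri, else bᵢⱼ.
Initial tableau (one row per fragment):
  row 1: b11 a2 a3 a4 b15
  row 2: b21 a2 a3 a4 a5
  row 3: a1 b32 a3 a4 b35
  row 4: a1 a2 a3 b44 b45
Rows 1 and 3 agree on C; apply C→BD and equate their BD entries.
Rows 1 and 4 agree on C; apply C→BD and equate their BD entries.
No row becomes fully distinguished — the join is lossy.

No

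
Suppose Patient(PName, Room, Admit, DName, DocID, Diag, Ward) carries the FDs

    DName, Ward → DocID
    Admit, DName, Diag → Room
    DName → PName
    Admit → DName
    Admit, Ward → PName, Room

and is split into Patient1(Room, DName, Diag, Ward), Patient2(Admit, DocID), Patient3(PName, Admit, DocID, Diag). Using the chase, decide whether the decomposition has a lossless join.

Chase test. Columns are PName, Room, Admit, DName, DocID, Diag, Ward; row i has aⱼ where attribute j ∈ Patienti, else bᵢⱼ.
Initial tableau (one row per fragment):
  row 1: b11 a2 b13 a4 b15 a6 a7
  row 2: b21 b22 a3 b24 a5 b26 b27
  row 3: a1 b32 a3 b34 a5 a6 b37
Rows 2 and 3 agree on Admit; apply Admit→DName and equate their DName entries.
Rows 2 and 3 agree on DName; apply DName→PName and equate their PName entries.
No row becomes fully distinguished — the join is lossy.

No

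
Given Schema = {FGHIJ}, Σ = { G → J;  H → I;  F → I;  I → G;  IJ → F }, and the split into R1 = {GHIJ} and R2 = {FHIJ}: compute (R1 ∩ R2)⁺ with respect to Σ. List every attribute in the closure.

FGHIJ

R1 ∩ R2 = {HIJ}.
I → G applies, adding G
IJ → F applies, adding F
Closure: {FGHIJ}.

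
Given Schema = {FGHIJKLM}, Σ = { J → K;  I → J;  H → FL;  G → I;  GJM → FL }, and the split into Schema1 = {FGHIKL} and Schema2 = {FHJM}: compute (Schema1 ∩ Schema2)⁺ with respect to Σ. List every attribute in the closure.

FHL

Schema1 ∩ Schema2 = {FH}.
H → FL applies, adding L
Closure: {FHL}.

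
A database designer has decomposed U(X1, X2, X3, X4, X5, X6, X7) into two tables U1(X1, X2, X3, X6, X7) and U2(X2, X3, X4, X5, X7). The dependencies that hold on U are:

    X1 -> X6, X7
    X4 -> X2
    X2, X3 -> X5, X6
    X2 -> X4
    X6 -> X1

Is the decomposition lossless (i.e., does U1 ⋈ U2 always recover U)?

Common attributes: U1 ∩ U2 = {X2, X3, X7}.
Closure of {X2, X3, X7}: X2, X3 → X5, X6 applies, adding X5, X6; X2 → X4 applies, adding X4; X6 → X1 applies, adding X1. So (X2, X3, X7)⁺ = {X1, X2, X3, X4, X5, X6, X7}.
This closure contains every attribute of U1, so U1 ∩ U2 → U1. The join is lossless.

Yes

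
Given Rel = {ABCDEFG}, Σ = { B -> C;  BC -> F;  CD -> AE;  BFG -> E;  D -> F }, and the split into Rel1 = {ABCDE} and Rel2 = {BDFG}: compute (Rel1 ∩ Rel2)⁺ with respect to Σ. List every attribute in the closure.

Rel1 ∩ Rel2 = {BD}.
B → C applies, adding C
BC → F applies, adding F
CD → AE applies, adding AE
Closure: {ABCDEF}.

ABCDEF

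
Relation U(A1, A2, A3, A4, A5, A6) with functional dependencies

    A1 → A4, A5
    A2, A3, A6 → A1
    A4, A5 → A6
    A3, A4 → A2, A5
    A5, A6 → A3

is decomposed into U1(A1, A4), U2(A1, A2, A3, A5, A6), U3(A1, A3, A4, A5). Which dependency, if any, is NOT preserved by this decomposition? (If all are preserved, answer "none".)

none

A1 → A4, A5 lies within U3.
A2, A3, A6 → A1 lies within U2.
A4, A5 → A6: restricted closure across fragments reaches A6.
A3, A4 → A2, A5: restricted closure across fragments reaches A2, A5.
A5, A6 → A3 lies within U2.
Every dependency is enforceable on the fragments, so the decomposition is dependency-preserving.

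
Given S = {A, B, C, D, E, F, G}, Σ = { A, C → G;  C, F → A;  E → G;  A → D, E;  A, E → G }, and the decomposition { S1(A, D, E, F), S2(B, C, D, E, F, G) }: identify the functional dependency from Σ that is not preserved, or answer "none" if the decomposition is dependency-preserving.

C, F → A

Check C, F → A: no single fragment contains all of {A, C, F}, and the restricted closure of {C, F} across the fragments never reaches {A}.
A, C → G is preserved.
E → G is preserved.
A → D, E is preserved.
A, E → G is preserved.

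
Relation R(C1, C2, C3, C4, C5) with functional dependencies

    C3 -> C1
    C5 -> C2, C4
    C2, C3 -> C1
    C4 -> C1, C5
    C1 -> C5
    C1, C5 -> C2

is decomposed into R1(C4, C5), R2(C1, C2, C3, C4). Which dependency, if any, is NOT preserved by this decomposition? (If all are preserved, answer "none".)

C3 → C1 lies within R2.
C5 → C2, C4: restricted closure across fragments reaches C2, C4.
C2, C3 → C1 lies within R2.
C4 → C1, C5: restricted closure across fragments reaches C1, C5.
C1 → C5: restricted closure across fragments reaches C5.
C1, C5 → C2: restricted closure across fragments reaches C2.
Every dependency is enforceable on the fragments, so the decomposition is dependency-preserving.

none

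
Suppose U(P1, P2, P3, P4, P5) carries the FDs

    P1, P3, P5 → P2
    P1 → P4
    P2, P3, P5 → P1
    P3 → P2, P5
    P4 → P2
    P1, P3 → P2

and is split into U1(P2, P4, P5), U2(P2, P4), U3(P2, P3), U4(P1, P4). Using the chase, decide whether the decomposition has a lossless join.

No

Chase test. Columns are P1, P2, P3, P4, P5; row i has aⱼ where attribute j ∈ Ui, else bᵢⱼ.
Initial tableau (one row per fragment):
  row 1: b11 a2 b13 a4 a5
  row 2: b21 a2 b23 a4 b25
  row 3: b31 a2 a3 b34 b35
  row 4: a1 b42 b43 a4 b45
Rows 1 and 4 agree on P4; apply P4→P2 and equate their P2 entries.
No row becomes fully distinguished — the join is lossy.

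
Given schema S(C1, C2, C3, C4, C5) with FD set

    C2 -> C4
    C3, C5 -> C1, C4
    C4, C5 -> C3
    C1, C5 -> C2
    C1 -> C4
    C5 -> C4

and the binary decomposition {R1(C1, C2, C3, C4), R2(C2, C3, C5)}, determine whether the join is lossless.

Common attributes: R1 ∩ R2 = {C2, C3}.
Closure of {C2, C3}: C2 → C4 applies, adding C4. So (C2, C3)⁺ = {C2, C3, C4}.
The closure contains neither all of R1 = {C1, C2, C3, C4} nor all of R2 = {C2, C3, C5}, so the common attributes are not a superkey of either fragment. The join is lossy.

No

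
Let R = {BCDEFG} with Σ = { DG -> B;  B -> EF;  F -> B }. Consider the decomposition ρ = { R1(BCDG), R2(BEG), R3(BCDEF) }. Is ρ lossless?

Chase test. Columns are BCDEFG; row i has aⱼ where attribute j ∈ Ri, else bᵢⱼ.
Initial tableau (one row per fragment):
  row 1: a1 a2 a3 b14 b15 a6
  row 2: a1 b22 b23 a4 b25 a6
  row 3: a1 a2 a3 a4 a5 b36
Rows 1 and 2 agree on B; apply B→EF and equate their EF entries.
Rows 1 and 3 agree on B; apply B→EF and equate their EF entries.
Row 1 is now all distinguished symbols — the join is lossless.

Yes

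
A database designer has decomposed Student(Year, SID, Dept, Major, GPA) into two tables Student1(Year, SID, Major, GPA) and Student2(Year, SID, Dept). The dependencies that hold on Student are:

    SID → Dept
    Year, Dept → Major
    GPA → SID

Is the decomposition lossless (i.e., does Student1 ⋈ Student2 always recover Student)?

Yes

Common attributes: Student1 ∩ Student2 = {Year, SID}.
Closure of {Year, SID}: SID → Dept applies, adding Dept; Year, Dept → Major applies, adding Major. So (Year, SID)⁺ = {Year, SID, Dept, Major}.
This closure contains every attribute of Student2, so Student1 ∩ Student2 → Student2. The join is lossless.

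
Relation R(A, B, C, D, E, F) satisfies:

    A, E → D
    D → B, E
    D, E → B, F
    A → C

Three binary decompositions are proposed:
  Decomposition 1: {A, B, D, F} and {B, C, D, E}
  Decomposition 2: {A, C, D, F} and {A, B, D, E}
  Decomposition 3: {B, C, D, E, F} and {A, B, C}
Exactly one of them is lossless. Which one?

Decomposition 2

Decomposition 1: common = {B, D}, closure = {B, D, E, F} → lossy.
Decomposition 2: common = {A, D}, closure = {A, B, C, D, E, F} → lossless.
Decomposition 3: common = {B, C}, closure = {B, C} → lossy.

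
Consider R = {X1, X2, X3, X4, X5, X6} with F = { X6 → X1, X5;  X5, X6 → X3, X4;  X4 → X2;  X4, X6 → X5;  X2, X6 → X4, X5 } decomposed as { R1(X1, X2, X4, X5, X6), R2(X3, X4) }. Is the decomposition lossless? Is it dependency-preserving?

Lossless test: (X4)⁺ = {X2, X4}, which is a superkey of neither fragment — lossy.
Dependency preservation: the restricted closure of {X5, X6} across the fragments never reaches {X3, X4}, so X5, X6 → X3, X4 cannot be enforced without a join — not preserved.

lossy and not dependency-preserving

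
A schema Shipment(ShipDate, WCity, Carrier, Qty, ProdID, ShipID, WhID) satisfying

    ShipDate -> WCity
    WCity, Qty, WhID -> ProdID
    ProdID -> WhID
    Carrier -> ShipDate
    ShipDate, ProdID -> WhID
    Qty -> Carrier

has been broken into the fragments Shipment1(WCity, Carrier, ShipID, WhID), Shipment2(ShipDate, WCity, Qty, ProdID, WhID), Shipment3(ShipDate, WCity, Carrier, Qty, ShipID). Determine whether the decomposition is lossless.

No

Chase test. Columns are ShipDate, WCity, Carrier, Qty, ProdID, ShipID, WhID; row i has aⱼ where attribute j ∈ Shipmenti, else bᵢⱼ.
Initial tableau (one row per fragment):
  row 1: b11 a2 a3 b14 b15 a6 a7
  row 2: a1 a2 b23 a4 a5 b26 a7
  row 3: a1 a2 a3 a4 b35 a6 b37
Rows 1 and 3 agree on Carrier; apply Carrier→ShipDate and equate their ShipDate entries.
Rows 2 and 3 agree on Qty; apply Qty→Carrier and equate their Carrier entries.
No row becomes fully distinguished — the join is lossy.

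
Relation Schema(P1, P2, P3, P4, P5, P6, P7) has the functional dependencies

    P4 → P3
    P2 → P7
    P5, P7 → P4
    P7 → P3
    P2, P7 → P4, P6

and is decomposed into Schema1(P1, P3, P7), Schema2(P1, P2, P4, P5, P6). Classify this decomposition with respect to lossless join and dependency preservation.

Lossless test: (P1)⁺ = {P1}, which is a superkey of neither fragment — lossy.
Dependency preservation: the restricted closure of {P4} across the fragments never reaches {P3}, so P4 → P3 cannot be enforced without a join — not preserved.

lossy and not dependency-preserving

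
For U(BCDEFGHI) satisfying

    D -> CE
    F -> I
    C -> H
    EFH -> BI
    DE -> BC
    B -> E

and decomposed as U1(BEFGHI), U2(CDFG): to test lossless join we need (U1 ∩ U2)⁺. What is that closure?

U1 ∩ U2 = {FG}.
F → I applies, adding I
Closure: {FGI}.

FGI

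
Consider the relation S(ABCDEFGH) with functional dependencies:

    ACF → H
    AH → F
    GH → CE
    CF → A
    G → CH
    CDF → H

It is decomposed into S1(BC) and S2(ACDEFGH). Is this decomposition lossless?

Common attributes: S1 ∩ S2 = {C}.
No dependency enlarges {C}, so (C)⁺ = {C}.
The closure contains neither all of S1 = {BC} nor all of S2 = {ACDEFGH}, so the common attributes are not a superkey of either fragment. The join is lossy.

No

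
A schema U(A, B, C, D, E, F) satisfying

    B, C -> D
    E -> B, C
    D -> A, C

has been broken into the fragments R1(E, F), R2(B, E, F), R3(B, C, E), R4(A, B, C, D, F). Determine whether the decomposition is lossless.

Yes

Chase test. Columns are A, B, C, D, E, F; row i has aⱼ where attribute j ∈ Ri, else bᵢⱼ.
Initial tableau (one row per fragment):
  row 1: b11 b12 b13 b14 a5 a6
  row 2: b21 a2 b23 b24 a5 a6
  row 3: b31 a2 a3 b34 a5 b36
  row 4: a1 a2 a3 a4 b45 a6
Rows 3 and 4 agree on B, C; apply B, C→D and equate their D entries.
Rows 1 and 2 agree on E; apply E→B, C and equate their B, C entries.
Rows 1 and 3 agree on E; apply E→B, C and equate their B, C entries.
Rows 3 and 4 agree on D; apply D→A, C and equate their A, C entries.
Rows 1 and 2 agree on B, C; apply B, C→D and equate their D entries.
Rows 1 and 3 agree on B, C; apply B, C→D and equate their D entries.
Rows 1 and 2 agree on D; apply D→A, C and equate their A, C entries.
Rows 1 and 3 agree on D; apply D→A, C and equate their A, C entries.
Row 1 is now all distinguished symbols — the join is lossless.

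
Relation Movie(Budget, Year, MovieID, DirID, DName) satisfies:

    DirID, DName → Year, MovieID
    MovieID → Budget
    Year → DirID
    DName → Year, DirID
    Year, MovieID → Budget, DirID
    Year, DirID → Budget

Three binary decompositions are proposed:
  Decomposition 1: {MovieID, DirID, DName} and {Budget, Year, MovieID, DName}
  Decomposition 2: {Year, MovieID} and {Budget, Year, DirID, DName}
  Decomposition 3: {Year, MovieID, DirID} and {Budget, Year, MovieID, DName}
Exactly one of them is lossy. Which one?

Decomposition 2

Decomposition 1: common = {MovieID, DName}, closure = {Budget, Year, MovieID, DirID, DName} → lossless.
Decomposition 2: common = {Year}, closure = {Budget, Year, DirID} → lossy.
Decomposition 3: common = {Year, MovieID}, closure = {Budget, Year, MovieID, DirID} → lossless.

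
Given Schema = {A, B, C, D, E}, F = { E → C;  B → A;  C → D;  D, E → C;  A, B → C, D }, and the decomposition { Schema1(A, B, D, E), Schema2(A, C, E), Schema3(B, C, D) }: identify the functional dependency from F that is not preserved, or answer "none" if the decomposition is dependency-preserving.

E → C lies within Schema2.
B → A lies within Schema1.
C → D lies within Schema3.
D, E → C: restricted closure across fragments reaches C.
A, B → C, D: restricted closure across fragments reaches C, D.
Every dependency is enforceable on the fragments, so the decomposition is dependency-preserving.

none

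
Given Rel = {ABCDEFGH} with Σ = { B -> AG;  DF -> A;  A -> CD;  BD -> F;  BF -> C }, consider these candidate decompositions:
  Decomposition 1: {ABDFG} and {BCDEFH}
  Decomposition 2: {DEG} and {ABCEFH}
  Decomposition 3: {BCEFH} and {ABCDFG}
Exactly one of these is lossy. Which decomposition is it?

Decomposition 2

Decomposition 1: common = {BDF}, closure = {ABCDFG} → lossless.
Decomposition 2: common = {E}, closure = {E} → lossy.
Decomposition 3: common = {BCF}, closure = {ABCDFG} → lossless.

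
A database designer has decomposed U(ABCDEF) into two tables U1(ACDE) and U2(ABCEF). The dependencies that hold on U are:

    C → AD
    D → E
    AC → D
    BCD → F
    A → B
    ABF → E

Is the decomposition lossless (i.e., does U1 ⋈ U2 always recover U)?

Yes

Common attributes: U1 ∩ U2 = {ACE}.
Closure of {ACE}: C → AD applies, adding D; A → B applies, adding B; BCD → F applies, adding F. So (ACE)⁺ = {ABCDEF}.
This closure contains every attribute of U1, so U1 ∩ U2 → U1. The join is lossless.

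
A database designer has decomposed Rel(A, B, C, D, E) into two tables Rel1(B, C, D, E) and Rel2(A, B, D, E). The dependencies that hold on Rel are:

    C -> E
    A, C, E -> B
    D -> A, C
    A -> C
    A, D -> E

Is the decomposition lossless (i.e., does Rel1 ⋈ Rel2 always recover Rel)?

Yes

Common attributes: Rel1 ∩ Rel2 = {B, D, E}.
Closure of {B, D, E}: D → A, C applies, adding A, C. So (B, D, E)⁺ = {A, B, C, D, E}.
This closure contains every attribute of Rel1, so Rel1 ∩ Rel2 → Rel1. The join is lossless.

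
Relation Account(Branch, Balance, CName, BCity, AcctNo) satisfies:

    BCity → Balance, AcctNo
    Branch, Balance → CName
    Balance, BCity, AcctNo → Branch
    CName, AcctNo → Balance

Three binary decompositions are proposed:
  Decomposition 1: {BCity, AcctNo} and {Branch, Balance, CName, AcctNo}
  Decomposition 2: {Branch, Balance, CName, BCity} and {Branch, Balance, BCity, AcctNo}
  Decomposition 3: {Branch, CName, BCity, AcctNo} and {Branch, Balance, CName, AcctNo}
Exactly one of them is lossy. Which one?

Decomposition 1: common = {AcctNo}, closure = {AcctNo} → lossy.
Decomposition 2: common = {Branch, Balance, BCity}, closure = {Branch, Balance, CName, BCity, AcctNo} → lossless.
Decomposition 3: common = {Branch, CName, AcctNo}, closure = {Branch, Balance, CName, AcctNo} → lossless.

Decomposition 1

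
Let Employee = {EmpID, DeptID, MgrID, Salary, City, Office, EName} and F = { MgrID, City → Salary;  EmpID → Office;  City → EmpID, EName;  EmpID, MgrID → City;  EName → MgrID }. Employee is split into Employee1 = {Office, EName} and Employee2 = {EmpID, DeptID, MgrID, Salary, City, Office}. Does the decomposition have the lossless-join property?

Common attributes: Employee1 ∩ Employee2 = {Office}.
No dependency enlarges {Office}, so (Office)⁺ = {Office}.
The closure contains neither all of Employee1 = {Office, EName} nor all of Employee2 = {EmpID, DeptID, MgrID, Salary, City, Office}, so the common attributes are not a superkey of either fragment. The join is lossy.

No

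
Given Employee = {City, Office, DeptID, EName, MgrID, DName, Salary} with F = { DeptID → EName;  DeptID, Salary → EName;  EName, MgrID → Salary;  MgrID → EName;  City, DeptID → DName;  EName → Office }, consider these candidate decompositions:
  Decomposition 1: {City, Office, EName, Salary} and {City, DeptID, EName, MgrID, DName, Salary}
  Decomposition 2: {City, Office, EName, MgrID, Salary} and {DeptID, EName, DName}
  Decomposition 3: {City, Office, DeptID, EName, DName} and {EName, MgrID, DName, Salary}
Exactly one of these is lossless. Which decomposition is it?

Decomposition 1: common = {City, EName, Salary}, closure = {City, Office, EName, Salary} → lossless.
Decomposition 2: common = {EName}, closure = {Office, EName} → lossy.
Decomposition 3: common = {EName, DName}, closure = {Office, EName, DName} → lossy.

Decomposition 1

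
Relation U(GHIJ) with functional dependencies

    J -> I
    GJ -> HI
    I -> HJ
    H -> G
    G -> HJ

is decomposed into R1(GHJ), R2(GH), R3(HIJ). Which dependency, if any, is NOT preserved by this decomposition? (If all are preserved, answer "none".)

none

J → I lies within R3.
GJ → HI: restricted closure across fragments reaches HI.
I → HJ lies within R3.
H → G lies within R1.
G → HJ lies within R1.
Every dependency is enforceable on the fragments, so the decomposition is dependency-preserving.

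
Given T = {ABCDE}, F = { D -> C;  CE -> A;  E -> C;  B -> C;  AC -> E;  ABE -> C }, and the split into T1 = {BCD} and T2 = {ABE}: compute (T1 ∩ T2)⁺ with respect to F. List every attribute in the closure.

T1 ∩ T2 = {B}.
B → C applies, adding C
Closure: {BC}.

BC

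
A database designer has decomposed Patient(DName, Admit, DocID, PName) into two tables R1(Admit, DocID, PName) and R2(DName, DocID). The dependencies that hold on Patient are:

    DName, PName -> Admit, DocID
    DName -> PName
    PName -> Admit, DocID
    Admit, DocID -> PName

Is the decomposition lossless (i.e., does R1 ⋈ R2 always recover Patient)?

No

Common attributes: R1 ∩ R2 = {DocID}.
No dependency enlarges {DocID}, so (DocID)⁺ = {DocID}.
The closure contains neither all of R1 = {Admit, DocID, PName} nor all of R2 = {DName, DocID}, so the common attributes are not a superkey of either fragment. The join is lossy.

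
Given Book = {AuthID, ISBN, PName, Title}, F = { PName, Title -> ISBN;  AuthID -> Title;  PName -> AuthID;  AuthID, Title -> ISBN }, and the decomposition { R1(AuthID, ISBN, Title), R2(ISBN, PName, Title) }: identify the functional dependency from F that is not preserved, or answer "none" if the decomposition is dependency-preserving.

Check PName → AuthID: no single fragment contains all of {AuthID, PName}, and the restricted closure of {PName} across the fragments never reaches {AuthID}.
PName, Title → ISBN is preserved.
AuthID → Title is preserved.
AuthID, Title → ISBN is preserved.

PName -> AuthID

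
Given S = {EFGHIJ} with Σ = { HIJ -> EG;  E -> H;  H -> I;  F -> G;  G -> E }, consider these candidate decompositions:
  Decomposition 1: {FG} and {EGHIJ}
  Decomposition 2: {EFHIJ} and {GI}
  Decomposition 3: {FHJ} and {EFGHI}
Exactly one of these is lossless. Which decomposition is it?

Decomposition 1: common = {G}, closure = {EGHI} → lossy.
Decomposition 2: common = {I}, closure = {I} → lossy.
Decomposition 3: common = {FH}, closure = {EFGHI} → lossless.

Decomposition 3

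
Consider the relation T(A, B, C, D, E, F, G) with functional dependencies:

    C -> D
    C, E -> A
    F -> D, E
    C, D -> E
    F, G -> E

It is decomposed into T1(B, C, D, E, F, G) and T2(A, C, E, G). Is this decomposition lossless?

Common attributes: T1 ∩ T2 = {C, E, G}.
Closure of {C, E, G}: C → D applies, adding D; C, E → A applies, adding A. So (C, E, G)⁺ = {A, C, D, E, G}.
This closure contains every attribute of T2, so T1 ∩ T2 → T2. The join is lossless.

Yes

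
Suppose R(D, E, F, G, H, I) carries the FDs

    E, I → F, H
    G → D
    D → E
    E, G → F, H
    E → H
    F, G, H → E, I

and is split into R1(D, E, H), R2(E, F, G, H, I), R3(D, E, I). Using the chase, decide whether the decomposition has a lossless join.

No

Chase test. Columns are D, E, F, G, H, I; row i has aⱼ where attribute j ∈ Ri, else bᵢⱼ.
Initial tableau (one row per fragment):
  row 1: a1 a2 b13 b14 a5 b16
  row 2: b21 a2 a3 a4 a5 a6
  row 3: a1 a2 b33 b34 b35 a6
Rows 2 and 3 agree on E, I; apply E, I→F, H and equate their F, H entries.
No row becomes fully distinguished — the join is lossy.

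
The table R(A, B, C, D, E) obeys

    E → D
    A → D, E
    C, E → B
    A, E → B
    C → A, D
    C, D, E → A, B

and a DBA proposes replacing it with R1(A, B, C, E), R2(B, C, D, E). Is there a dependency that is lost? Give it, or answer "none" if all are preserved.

E → D lies within R2.
A → D, E: restricted closure across fragments reaches D, E.
C, E → B lies within R1.
A, E → B lies within R1.
C → A, D: restricted closure across fragments reaches A, D.
C, D, E → A, B: restricted closure across fragments reaches A, B.
Every dependency is enforceable on the fragments, so the decomposition is dependency-preserving.

none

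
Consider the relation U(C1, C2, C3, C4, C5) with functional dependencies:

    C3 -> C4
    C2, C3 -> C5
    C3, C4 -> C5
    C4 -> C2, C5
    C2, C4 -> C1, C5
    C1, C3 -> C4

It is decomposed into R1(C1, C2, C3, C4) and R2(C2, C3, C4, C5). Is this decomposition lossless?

Yes

Common attributes: R1 ∩ R2 = {C2, C3, C4}.
Closure of {C2, C3, C4}: C2, C3 → C5 applies, adding C5; C2, C4 → C1, C5 applies, adding C1. So (C2, C3, C4)⁺ = {C1, C2, C3, C4, C5}.
This closure contains every attribute of R1, so R1 ∩ R2 → R1. The join is lossless.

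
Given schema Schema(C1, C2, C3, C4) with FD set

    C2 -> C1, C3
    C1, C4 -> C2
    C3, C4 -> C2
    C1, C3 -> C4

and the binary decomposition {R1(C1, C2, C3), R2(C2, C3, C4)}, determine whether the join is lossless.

Common attributes: R1 ∩ R2 = {C2, C3}.
Closure of {C2, C3}: C2 → C1, C3 applies, adding C1; C1, C3 → C4 applies, adding C4. So (C2, C3)⁺ = {C1, C2, C3, C4}.
This closure contains every attribute of R1, so R1 ∩ R2 → R1. The join is lossless.

Yes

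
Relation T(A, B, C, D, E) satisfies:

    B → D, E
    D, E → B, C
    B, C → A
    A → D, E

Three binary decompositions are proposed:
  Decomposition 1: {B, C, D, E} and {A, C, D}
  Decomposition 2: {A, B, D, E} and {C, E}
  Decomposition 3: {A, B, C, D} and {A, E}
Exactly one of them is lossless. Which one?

Decomposition 3

Decomposition 1: common = {C, D}, closure = {C, D} → lossy.
Decomposition 2: common = {E}, closure = {E} → lossy.
Decomposition 3: common = {A}, closure = {A, B, C, D, E} → lossless.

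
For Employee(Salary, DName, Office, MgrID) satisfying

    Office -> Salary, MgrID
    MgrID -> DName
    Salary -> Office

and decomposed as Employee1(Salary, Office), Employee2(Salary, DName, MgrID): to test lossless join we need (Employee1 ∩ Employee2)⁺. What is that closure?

Salary, DName, Office, MgrID

Employee1 ∩ Employee2 = {Salary}.
Salary → Office applies, adding Office
Office → Salary, MgrID applies, adding MgrID
MgrID → DName applies, adding DName
Closure: {Salary, DName, Office, MgrID}.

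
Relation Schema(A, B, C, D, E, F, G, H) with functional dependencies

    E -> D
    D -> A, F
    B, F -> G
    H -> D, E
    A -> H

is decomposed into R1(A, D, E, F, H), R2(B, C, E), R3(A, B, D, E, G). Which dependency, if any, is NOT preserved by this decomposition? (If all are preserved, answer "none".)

Check B, F → G: no single fragment contains all of {B, F, G}, and the restricted closure of {B, F} across the fragments never reaches {G}.
E → D is preserved.
D → A, F is preserved.
H → D, E is preserved.
A → H is preserved.

B, F -> G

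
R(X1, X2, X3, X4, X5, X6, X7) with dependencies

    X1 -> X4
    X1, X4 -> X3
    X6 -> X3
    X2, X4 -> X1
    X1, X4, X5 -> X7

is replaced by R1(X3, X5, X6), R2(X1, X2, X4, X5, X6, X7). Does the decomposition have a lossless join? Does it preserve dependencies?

Lossless test: (X5, X6)⁺ = {X3, X5, X6}, which contains all of one fragment — lossless.
Dependency preservation: the restricted closure of {X1, X4} across the fragments never reaches {X3}, so X1, X4 → X3 cannot be enforced without a join — not preserved.

lossless but not dependency-preserving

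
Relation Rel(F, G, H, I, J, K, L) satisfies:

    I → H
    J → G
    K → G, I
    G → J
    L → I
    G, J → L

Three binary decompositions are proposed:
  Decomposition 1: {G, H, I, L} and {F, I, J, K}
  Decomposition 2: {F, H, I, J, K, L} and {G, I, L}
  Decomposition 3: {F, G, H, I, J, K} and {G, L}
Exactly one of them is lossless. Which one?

Decomposition 1: common = {I}, closure = {H, I} → lossy.
Decomposition 2: common = {I, L}, closure = {H, I, L} → lossy.
Decomposition 3: common = {G}, closure = {G, H, I, J, L} → lossless.

Decomposition 3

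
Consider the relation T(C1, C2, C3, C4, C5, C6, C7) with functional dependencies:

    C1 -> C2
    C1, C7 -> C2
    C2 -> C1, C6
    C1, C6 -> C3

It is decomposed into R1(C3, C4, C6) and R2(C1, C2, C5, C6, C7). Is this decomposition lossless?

No

Common attributes: R1 ∩ R2 = {C6}.
No dependency enlarges {C6}, so (C6)⁺ = {C6}.
The closure contains neither all of R1 = {C3, C4, C6} nor all of R2 = {C1, C2, C5, C6, C7}, so the common attributes are not a superkey of either fragment. The join is lossy.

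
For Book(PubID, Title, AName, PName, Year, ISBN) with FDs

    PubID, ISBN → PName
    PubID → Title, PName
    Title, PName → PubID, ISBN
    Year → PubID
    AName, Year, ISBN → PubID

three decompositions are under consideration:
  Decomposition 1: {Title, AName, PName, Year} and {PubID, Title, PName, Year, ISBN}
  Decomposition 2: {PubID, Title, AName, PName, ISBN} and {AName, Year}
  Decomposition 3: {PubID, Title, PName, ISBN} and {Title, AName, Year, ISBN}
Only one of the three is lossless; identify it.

Decomposition 1

Decomposition 1: common = {Title, PName, Year}, closure = {PubID, Title, PName, Year, ISBN} → lossless.
Decomposition 2: common = {AName}, closure = {AName} → lossy.
Decomposition 3: common = {Title, ISBN}, closure = {Title, ISBN} → lossy.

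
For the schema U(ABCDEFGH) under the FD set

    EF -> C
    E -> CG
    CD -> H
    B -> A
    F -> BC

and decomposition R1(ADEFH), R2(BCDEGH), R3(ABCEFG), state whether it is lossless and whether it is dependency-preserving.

Lossless test (chase): Rows 1 and 3 agree on EF; apply EF→C and equate their C entries. Rows 1 and 2 agree on E; apply E→CG and equate their CG entries. Rows 2 and 3 agree on B; apply B→A and equate their A entries. Rows 1 and 3 agree on F; apply F→BC and equate their BC entries. Row 1 is now all distinguished symbols — the join is lossless.
Dependency preservation: every FD's attributes lie within a single fragment, so each can be enforced locally — preserved.

lossless and dependency-preserving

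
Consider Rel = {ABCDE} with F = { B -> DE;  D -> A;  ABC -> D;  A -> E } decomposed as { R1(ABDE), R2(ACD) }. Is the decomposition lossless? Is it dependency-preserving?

Lossless test: (AD)⁺ = {ADE}, which is a superkey of neither fragment — lossy.
Dependency preservation: ABC → D is not contained in any single fragment, but the restricted closure of its left-hand side across the fragments still reaches the right-hand side; the remaining FDs each lie inside some fragment. All dependencies are preserved.

lossy but dependency-preserving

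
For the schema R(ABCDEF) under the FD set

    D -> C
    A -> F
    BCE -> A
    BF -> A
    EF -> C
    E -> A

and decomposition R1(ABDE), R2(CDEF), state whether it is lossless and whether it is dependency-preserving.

Lossless test: (DE)⁺ = {ACDEF}, which contains all of one fragment — lossless.
Dependency preservation: the restricted closure of {A} across the fragments never reaches {F}, so A → F cannot be enforced without a join — not preserved.

lossless but not dependency-preserving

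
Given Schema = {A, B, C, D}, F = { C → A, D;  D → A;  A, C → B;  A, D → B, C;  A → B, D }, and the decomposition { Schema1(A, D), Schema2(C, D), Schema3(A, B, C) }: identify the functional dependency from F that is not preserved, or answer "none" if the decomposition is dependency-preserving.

none

C → A, D: restricted closure across fragments reaches A, D.
D → A lies within Schema1.
A, C → B lies within Schema3.
A, D → B, C: restricted closure across fragments reaches B, C.
A → B, D: restricted closure across fragments reaches B, D.
Every dependency is enforceable on the fragments, so the decomposition is dependency-preserving.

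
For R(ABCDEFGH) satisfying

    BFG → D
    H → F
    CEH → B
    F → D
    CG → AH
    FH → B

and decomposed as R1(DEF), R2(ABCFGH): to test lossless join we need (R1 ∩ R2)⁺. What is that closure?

R1 ∩ R2 = {F}.
F → D applies, adding D
Closure: {DF}.

DF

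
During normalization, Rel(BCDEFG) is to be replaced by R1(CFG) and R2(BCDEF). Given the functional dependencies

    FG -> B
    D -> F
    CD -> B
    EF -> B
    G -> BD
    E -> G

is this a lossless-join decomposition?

Common attributes: R1 ∩ R2 = {CF}.
No dependency enlarges {CF}, so (CF)⁺ = {CF}.
The closure contains neither all of R1 = {CFG} nor all of R2 = {BCDEF}, so the common attributes are not a superkey of either fragment. The join is lossy.

No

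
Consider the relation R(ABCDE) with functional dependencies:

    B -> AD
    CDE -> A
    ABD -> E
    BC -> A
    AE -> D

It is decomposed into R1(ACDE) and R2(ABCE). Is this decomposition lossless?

Common attributes: R1 ∩ R2 = {ACE}.
Closure of {ACE}: AE → D applies, adding D. So (ACE)⁺ = {ACDE}.
This closure contains every attribute of R1, so R1 ∩ R2 → R1. The join is lossless.

Yes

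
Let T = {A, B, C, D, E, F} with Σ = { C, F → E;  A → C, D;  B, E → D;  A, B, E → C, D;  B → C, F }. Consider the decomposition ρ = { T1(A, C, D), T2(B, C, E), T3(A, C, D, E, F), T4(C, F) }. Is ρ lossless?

Chase test. Columns are A, B, C, D, E, F; row i has aⱼ where attribute j ∈ Ti, else bᵢⱼ.
Initial tableau (one row per fragment):
  row 1: a1 b12 a3 a4 b15 b16
  row 2: b21 a2 a3 b24 a5 b26
  row 3: a1 b32 a3 a4 a5 a6
  row 4: b41 b42 a3 b44 b45 a6
Rows 3 and 4 agree on C, F; apply C, F→E and equate their E entries.
No row becomes fully distinguished — the join is lossy.

No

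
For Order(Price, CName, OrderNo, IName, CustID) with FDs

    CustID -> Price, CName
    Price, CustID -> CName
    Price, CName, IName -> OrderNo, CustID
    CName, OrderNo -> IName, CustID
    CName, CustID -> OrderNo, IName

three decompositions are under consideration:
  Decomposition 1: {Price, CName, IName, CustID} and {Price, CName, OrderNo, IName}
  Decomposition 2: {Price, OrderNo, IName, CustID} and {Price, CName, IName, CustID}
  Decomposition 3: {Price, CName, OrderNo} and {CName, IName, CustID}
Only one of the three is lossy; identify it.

Decomposition 3

Decomposition 1: common = {Price, CName, IName}, closure = {Price, CName, OrderNo, IName, CustID} → lossless.
Decomposition 2: common = {Price, IName, CustID}, closure = {Price, CName, OrderNo, IName, CustID} → lossless.
Decomposition 3: common = {CName}, closure = {CName} → lossy.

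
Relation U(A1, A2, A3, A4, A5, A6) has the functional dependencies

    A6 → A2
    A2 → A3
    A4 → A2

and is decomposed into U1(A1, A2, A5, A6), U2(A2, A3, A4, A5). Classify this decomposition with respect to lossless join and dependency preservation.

lossy but dependency-preserving

Lossless test: (A2, A5)⁺ = {A2, A3, A5}, which is a superkey of neither fragment — lossy.
Dependency preservation: every FD's attributes lie within a single fragment, so each can be enforced locally — preserved.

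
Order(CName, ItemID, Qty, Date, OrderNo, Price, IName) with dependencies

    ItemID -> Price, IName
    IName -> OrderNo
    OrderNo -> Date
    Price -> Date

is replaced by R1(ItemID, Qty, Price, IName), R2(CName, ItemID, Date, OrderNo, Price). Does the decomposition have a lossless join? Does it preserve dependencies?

Lossless test: (ItemID, Price)⁺ = {ItemID, Date, OrderNo, Price, IName}, which is a superkey of neither fragment — lossy.
Dependency preservation: the restricted closure of {IName} across the fragments never reaches {OrderNo}, so IName → OrderNo cannot be enforced without a join — not preserved.

lossy and not dependency-preserving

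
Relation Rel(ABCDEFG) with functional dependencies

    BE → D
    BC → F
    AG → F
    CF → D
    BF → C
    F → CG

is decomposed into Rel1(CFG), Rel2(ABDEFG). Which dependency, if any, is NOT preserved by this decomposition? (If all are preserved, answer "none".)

BC → F

Check BC → F: no single fragment contains all of {BCF}, and the restricted closure of {BC} across the fragments never reaches {F}.
BE → D is preserved.
AG → F is preserved.
CF → D is preserved.
BF → C is preserved.
F → CG is preserved.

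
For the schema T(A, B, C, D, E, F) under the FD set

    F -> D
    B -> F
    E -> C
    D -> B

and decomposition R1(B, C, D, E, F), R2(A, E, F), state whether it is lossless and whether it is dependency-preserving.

lossless and dependency-preserving

Lossless test: (E, F)⁺ = {B, C, D, E, F}, which contains all of one fragment — lossless.
Dependency preservation: every FD's attributes lie within a single fragment, so each can be enforced locally — preserved.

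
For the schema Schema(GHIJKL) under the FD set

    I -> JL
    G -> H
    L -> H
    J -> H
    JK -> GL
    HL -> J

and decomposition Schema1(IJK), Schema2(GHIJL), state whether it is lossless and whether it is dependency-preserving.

Lossless test: (IJ)⁺ = {HIJL}, which is a superkey of neither fragment — lossy.
Dependency preservation: the restricted closure of {JK} across the fragments never reaches {GL}, so JK → GL cannot be enforced without a join — not preserved.

lossy and not dependency-preserving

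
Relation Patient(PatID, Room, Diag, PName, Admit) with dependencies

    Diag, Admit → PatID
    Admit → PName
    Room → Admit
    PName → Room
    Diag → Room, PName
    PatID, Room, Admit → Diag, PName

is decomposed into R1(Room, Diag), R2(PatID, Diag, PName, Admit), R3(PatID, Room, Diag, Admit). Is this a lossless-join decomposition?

Yes

Chase test. Columns are PatID, Room, Diag, PName, Admit; row i has aⱼ where attribute j ∈ Ri, else bᵢⱼ.
Initial tableau (one row per fragment):
  row 1: b11 a2 a3 b14 b15
  row 2: a1 b22 a3 a4 a5
  row 3: a1 a2 a3 b34 a5
Rows 2 and 3 agree on Admit; apply Admit→PName and equate their PName entries.
Rows 1 and 3 agree on Room; apply Room→Admit and equate their Admit entries.
Rows 2 and 3 agree on PName; apply PName→Room and equate their Room entries.
Rows 1 and 2 agree on Diag; apply Diag→Room, PName and equate their Room, PName entries.
Rows 1 and 2 agree on Diag, Admit; apply Diag, Admit→PatID and equate their PatID entries.
Row 1 is now all distinguished symbols — the join is lossless.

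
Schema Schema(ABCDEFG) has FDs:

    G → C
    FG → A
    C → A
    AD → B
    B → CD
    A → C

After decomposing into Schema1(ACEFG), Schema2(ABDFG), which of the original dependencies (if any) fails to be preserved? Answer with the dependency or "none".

none

G → C lies within Schema1.
FG → A lies within Schema1.
C → A lies within Schema1.
AD → B lies within Schema2.
B → CD: restricted closure across fragments reaches CD.
A → C lies within Schema1.
Every dependency is enforceable on the fragments, so the decomposition is dependency-preserving.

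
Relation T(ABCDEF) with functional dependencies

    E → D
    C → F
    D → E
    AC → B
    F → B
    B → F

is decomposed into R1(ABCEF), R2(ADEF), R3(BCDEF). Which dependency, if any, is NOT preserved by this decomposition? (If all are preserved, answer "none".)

E → D lies within R2.
C → F lies within R1.
D → E lies within R2.
AC → B lies within R1.
F → B lies within R1.
B → F lies within R1.
Every dependency is enforceable on the fragments, so the decomposition is dependency-preserving.

none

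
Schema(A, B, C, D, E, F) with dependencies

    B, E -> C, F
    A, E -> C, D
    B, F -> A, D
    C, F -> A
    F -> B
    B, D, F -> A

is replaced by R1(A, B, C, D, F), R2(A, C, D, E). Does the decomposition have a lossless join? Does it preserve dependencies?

lossy and not dependency-preserving

Lossless test: (A, C, D)⁺ = {A, C, D}, which is a superkey of neither fragment — lossy.
Dependency preservation: the restricted closure of {B, E} across the fragments never reaches {C, F}, so B, E → C, F cannot be enforced without a join — not preserved.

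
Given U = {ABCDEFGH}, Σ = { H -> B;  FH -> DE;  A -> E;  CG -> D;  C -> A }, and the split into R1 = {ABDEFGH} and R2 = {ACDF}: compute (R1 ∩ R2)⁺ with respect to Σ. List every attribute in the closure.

ADEF

R1 ∩ R2 = {ADF}.
A → E applies, adding E
Closure: {ADEF}.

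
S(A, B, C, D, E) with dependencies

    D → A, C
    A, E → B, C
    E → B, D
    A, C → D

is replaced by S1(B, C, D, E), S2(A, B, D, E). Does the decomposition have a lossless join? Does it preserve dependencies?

lossless but not dependency-preserving

Lossless test: (B, D, E)⁺ = {A, B, C, D, E}, which contains all of one fragment — lossless.
Dependency preservation: the restricted closure of {A, C} across the fragments never reaches {D}, so A, C → D cannot be enforced without a join — not preserved.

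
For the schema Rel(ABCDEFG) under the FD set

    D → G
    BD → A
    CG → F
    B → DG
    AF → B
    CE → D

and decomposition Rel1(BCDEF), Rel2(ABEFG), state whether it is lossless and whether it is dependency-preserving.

lossless but not dependency-preserving

Lossless test: (BEF)⁺ = {ABDEFG}, which contains all of one fragment — lossless.
Dependency preservation: the restricted closure of {D} across the fragments never reaches {G}, so D → G cannot be enforced without a join — not preserved.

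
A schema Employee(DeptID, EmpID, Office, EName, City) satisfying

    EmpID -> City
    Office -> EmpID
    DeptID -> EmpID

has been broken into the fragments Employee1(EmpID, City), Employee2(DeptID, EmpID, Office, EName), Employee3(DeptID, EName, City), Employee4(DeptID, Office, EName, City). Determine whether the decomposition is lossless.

Yes

Chase test. Columns are DeptID, EmpID, Office, EName, City; row i has aⱼ where attribute j ∈ Employeei, else bᵢⱼ.
Initial tableau (one row per fragment):
  row 1: b11 a2 b13 b14 a5
  row 2: a1 a2 a3 a4 b25
  row 3: a1 b32 b33 a4 a5
  row 4: a1 b42 a3 a4 a5
Rows 1 and 2 agree on EmpID; apply EmpID→City and equate their City entries.
Rows 2 and 4 agree on Office; apply Office→EmpID and equate their EmpID entries.
Rows 2 and 3 agree on DeptID; apply DeptID→EmpID and equate their EmpID entries.
Row 2 is now all distinguished symbols — the join is lossless.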